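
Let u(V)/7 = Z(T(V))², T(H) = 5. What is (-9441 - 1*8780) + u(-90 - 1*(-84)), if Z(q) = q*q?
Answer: -13846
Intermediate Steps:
Z(q) = q²
u(V) = 4375 (u(V) = 7*(5²)² = 7*25² = 7*625 = 4375)
(-9441 - 1*8780) + u(-90 - 1*(-84)) = (-9441 - 1*8780) + 4375 = (-9441 - 8780) + 4375 = -18221 + 4375 = -13846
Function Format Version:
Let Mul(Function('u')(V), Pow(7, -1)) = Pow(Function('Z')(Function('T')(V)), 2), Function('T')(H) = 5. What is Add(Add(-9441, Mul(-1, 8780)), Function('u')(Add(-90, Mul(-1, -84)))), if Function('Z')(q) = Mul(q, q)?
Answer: -13846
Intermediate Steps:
Function('Z')(q) = Pow(q, 2)
Function('u')(V) = 4375 (Function('u')(V) = Mul(7, Pow(Pow(5, 2), 2)) = Mul(7, Pow(25, 2)) = Mul(7, 625) = 4375)
Add(Add(-9441, Mul(-1, 8780)), Function('u')(Add(-90, Mul(-1, -84)))) = Add(Add(-9441, Mul(-1, 8780)), 4375) = Add(Add(-9441, -8780), 4375) = Add(-18221, 4375) = -13846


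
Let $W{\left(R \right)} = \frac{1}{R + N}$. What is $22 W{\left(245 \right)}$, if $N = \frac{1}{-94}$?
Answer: $\frac{2068}{23029} \approx 0.0898$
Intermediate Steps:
$N = - \frac{1}{94} \approx -0.010638$
$W{\left(R \right)} = \frac{1}{- \frac{1}{94} + R}$ ($W{\left(R \right)} = \frac{1}{R - \frac{1}{94}} = \frac{1}{- \frac{1}{94} + R}$)
$22 W{\left(245 \right)} = 22 \frac{94}{-1 + 94 \cdot 245} = 22 \frac{94}{-1 + 23030} = 22 \cdot \frac{94}{23029} = \frac{2068}{23029}$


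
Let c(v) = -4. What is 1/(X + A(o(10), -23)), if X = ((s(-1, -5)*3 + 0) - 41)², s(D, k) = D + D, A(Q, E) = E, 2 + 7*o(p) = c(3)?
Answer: 1/2186 ≈ 0.00045746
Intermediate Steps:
o(p) = -6/7 (o(p) = -2/7 + (⅐)*(-4) = -2/7 - 4/7 = -6/7)
s(D, k) = 2*D
X = 2209 (X = (((2*(-1))*3 + 0) - 41)² = ((-2*3 + 0) - 41)² = ((-6 + 0) - 41)² = (-6 - 41)² = (-47)² = 2209)
1/(X + A(o(10), -23)) = 1/(2209 - 23) = 1/2186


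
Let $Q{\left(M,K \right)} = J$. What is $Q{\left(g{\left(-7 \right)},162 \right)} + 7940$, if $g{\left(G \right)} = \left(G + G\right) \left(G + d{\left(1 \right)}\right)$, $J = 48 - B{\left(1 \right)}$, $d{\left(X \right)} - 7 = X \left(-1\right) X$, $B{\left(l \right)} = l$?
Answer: $7987$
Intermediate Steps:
$d{\left(X \right)} = 7 - X^{2}$ ($d{\left(X \right)} = 7 + X \left(-1\right) X = 7 + - X X = 7 - X^{2}$)
$J = 47$ ($J = 48 - 1 = 47$)
$g{\left(G \right)} = 2 G \left(6 + G\right)$ ($g{\left(G \right)} = \left(G + G\right) \left(G + \left(7 - 1^{2}\right)\right) = 2 G \left(G + \left(7 - 1\right)\right) = 2 G \left(G + 6\right) = 2 G \left(6 + G\right)$)
$Q{\left(M,K \right)} = 47$
$Q{\left(g{\left(-7 \right)},162 \right)} + 7940 = 47 + 7940 = 7987$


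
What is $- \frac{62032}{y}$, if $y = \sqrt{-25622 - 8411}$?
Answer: $\frac{62032 i \sqrt{34033}}{34033} \approx 336.25 i$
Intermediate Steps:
$y = i \sqrt{34033}$ ($y = \sqrt{-34033} = i \sqrt{34033} \approx 184.48 i$)
$- \frac{62032}{y} = - \frac{62032}{i \sqrt{34033}} = - 62032 \left(- \frac{i \sqrt{34033}}{34033}\right) = \frac{62032 i \sqrt{34033}}{34033}$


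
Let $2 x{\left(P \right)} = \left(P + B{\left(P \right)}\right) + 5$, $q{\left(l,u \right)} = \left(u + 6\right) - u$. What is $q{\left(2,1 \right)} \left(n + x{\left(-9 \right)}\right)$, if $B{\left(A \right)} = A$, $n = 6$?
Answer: $-3$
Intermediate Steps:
$q{\left(l,u \right)} = 6$ ($q{\left(l,u \right)} = \left(6 + u\right) - u = 6$)
$x{\left(P \right)} = \frac{5}{2} + P$ ($x{\left(P \right)} = \frac{\left(P + P\right) + 5}{2} = \frac{2 P + 5}{2} = \frac{5 + 2 P}{2} = \frac{5}{2} + P$)
$q{\left(2,1 \right)} \left(n + x{\left(-9 \right)}\right) = 6 \left(6 + \left(\frac{5}{2} - 9\right)\right) = 6 \left(6 - \frac{13}{2}\right) = 6 \left(- \frac{1}{2}\right) = -3$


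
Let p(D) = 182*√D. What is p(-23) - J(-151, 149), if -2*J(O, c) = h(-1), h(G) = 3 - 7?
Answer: -2 + 182*I*√23 ≈ -2.0 + 872.84*I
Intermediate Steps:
h(G) = -4
J(O, c) = 2 (J(O, c) = -½*(-4) = 2)
p(-23) - J(-151, 149) = 182*√(-23) - 1*2 = 182*(I*√23) - 2 = 182*I*√23 - 2 = -2 + 182*I*√23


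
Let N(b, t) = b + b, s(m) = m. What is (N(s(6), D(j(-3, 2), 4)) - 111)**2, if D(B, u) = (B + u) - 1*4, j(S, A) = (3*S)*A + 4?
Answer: 9801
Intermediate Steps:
j(S, A) = 4 + 3*A*S (j(S, A) = 3*A*S + 4 = 4 + 3*A*S)
D(B, u) = -4 + B + u (D(B, u) = (B + u) - 4 = -4 + B + u)
N(b, t) = 2*b
(N(s(6), D(j(-3, 2), 4)) - 111)**2 = (2*6 - 111)**2 = (12 - 111)**2 = (-99)**2 = 9801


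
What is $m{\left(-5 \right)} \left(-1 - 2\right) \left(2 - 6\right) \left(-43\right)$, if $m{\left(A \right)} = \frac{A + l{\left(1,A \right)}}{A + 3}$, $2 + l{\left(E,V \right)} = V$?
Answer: $-3096$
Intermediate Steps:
$l{\left(E,V \right)} = -2 + V$
$m{\left(A \right)} = \frac{-2 + 2 A}{3 + A}$ ($m{\left(A \right)} = \frac{A + \left(-2 + A\right)}{A + 3} = \frac{-2 + 2 A}{3 + A}$)
$m{\left(-5 \right)} \left(-1 - 2\right) \left(2 - 6\right) \left(-43\right) = \frac{2 \left(-1 - 5\right)}{3 - 5} \left(-1 - 2\right) \left(2 - 6\right) \left(-43\right) = 2 \frac{1}{-2} \left(-6\right) \left(- 3 \left(2 - 6\right)\right) \left(-43\right) = 2 \left(- \frac{1}{2}\right) \left(-6\right) \left(\left(-3\right) \left(-4\right)\right) \left(-43\right) = 6 \cdot 12 \left(-43\right) = 72 \left(-43\right) = -3096$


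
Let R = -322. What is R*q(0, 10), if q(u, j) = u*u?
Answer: 0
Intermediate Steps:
q(u, j) = u²
R*q(0, 10) = -322*0² = -322*0 = 0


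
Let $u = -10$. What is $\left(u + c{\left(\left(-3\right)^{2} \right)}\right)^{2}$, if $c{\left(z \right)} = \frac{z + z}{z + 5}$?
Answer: $\frac{3721}{49} \approx 75.939$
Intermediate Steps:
$c{\left(z \right)} = \frac{2 z}{5 + z}$
$\left(u + c{\left(\left(-3\right)^{2} \right)}\right)^{2} = \left(-10 + \frac{2 \left(-3\right)^{2}}{5 + \left(-3\right)^{2}}\right)^{2} = \left(-10 + 2 \cdot 9 \frac{1}{5 + 9}\right)^{2} = \left(-10 + 2 \cdot 9 \cdot \frac{1}{14}\right)^{2} = \left(-10 + \frac{9}{7}\right)^{2} = \left(- \frac{61}{7}\right)^{2} = \frac{3721}{49}$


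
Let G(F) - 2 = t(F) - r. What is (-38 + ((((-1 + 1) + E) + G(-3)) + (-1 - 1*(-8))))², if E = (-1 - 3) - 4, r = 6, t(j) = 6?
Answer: 1369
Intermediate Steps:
E = -8 (E = -4 - 4 = -8)
G(F) = 2 (G(F) = 2 + (6 - 1*6) = 2 + (6 - 6) = 2 + 0 = 2)
(-38 + ((((-1 + 1) + E) + G(-3)) + (-1 - 1*(-8))))² = (-38 + ((((-1 + 1) - 8) + 2) + (-1 - 1*(-8))))² = (-38 + (((0 - 8) + 2) + (-1 + 8)))² = (-38 + ((-8 + 2) + 7))² = (-38 + (-6 + 7))² = (-38 + 1)² = (-37)² = 1369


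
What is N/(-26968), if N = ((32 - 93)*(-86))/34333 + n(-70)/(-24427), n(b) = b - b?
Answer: -2623/462946172 ≈ -5.6659e-6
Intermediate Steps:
n(b) = 0
N = 5246/34333 (N = ((32 - 93)*(-86))/34333 + 0/(-24427) = -61*(-86)*(1/34333) + 0*(-1/24427) = 5246*(1/34333) + 0 = 5246/34333 + 0 = 5246/34333 ≈ 0.15280)
N/(-26968) = (5246/34333)/(-26968) = (5246/34333)*(-1/26968) = -2623/462946172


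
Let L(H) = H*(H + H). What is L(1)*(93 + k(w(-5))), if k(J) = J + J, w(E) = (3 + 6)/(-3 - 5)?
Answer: 363/2 ≈ 181.50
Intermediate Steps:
w(E) = -9/8 (w(E) = 9/(-8) = 9*(-⅛) = -9/8)
L(H) = 2*H² (L(H) = H*(2*H) = 2*H²)
k(J) = 2*J
L(1)*(93 + k(w(-5))) = (2*1²)*(93 + 2*(-9/8)) = (2*1)*(93 - 9/4) = 2*(363/4) = 363/2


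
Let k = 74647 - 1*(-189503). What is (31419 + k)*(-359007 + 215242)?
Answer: -42492477285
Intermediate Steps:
k = 264150 (k = 74647 + 189503 = 264150)
(31419 + k)*(-359007 + 215242) = (31419 + 264150)*(-359007 + 215242) = 295569*(-143765) = -42492477285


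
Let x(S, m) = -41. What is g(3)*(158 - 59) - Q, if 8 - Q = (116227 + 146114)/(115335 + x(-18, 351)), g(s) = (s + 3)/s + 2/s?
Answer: 29777605/115294 ≈ 258.28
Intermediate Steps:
g(s) = 2/s + (3 + s)/s (g(s) = (3 + s)/s + 2/s = 2/s + (3 + s)/s)
Q = 660011/115294 (Q = 8 - (116227 + 146114)/(115335 - 41) = 8 - 262341/115294 = 660011/115294 ≈ 5.7246)
g(3)*(158 - 59) - Q = ((5 + 3)/3)*(158 - 59) - 1*660011/115294 = ((⅓)*8)*99 - 660011/115294 = (8/3)*99 - 660011/115294 = 264 - 660011/115294 = 29777605/115294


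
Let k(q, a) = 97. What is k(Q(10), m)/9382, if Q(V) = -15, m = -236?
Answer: 97/9382 ≈ 0.010339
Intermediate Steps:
k(Q(10), m)/9382 = 97/9382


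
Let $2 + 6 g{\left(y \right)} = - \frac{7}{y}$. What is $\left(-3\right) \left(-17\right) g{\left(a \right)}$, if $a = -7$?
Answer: $- \frac{17}{2} \approx -8.5$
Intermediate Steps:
$g{\left(y \right)} = - \frac{1}{3} - \frac{7}{6 y}$ ($g{\left(y \right)} = - \frac{1}{3} + \frac{\left(-7\right) \frac{1}{y}}{6} = - \frac{1}{3} - \frac{7}{6 y}$)
$\left(-3\right) \left(-17\right) g{\left(a \right)} = \left(-3\right) \left(-17\right) \frac{-7 - -14}{6 \left(-7\right)} = 51 \cdot \frac{1}{6} \left(- \frac{1}{7}\right) \left(-7 + 14\right) = 51 \cdot \frac{1}{6} \left(- \frac{1}{7}\right) 7 = 51 \left(- \frac{1}{6}\right) = - \frac{17}{2}$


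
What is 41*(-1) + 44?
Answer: 3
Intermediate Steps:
41*(-1) + 44 = -41 + 44 = 3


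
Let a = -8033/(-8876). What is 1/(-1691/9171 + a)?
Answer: 81401796/58661327 ≈ 1.3877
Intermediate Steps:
a = 8033/8876 (a = -8033*(-1/8876) = 8033/8876 ≈ 0.90502)
1/(-1691/9171 + a) = 1/(-1691/9171 + 8033/8876) = 1/(58661327/81401796) = 81401796/58661327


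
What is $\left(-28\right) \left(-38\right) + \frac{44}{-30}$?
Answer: $\frac{15938}{15} \approx 1062.5$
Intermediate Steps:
$\left(-28\right) \left(-38\right) + \frac{44}{-30} = 1064 + 44 \left(- \frac{1}{30}\right) = 1064 - \frac{22}{15} = \frac{15938}{15}$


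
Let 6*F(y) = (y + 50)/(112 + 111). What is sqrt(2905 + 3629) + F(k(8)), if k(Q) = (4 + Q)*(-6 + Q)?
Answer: 37/669 + 33*sqrt(6) ≈ 80.888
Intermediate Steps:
k(Q) = (-6 + Q)*(4 + Q)
F(y) = 25/669 + y/1338 (F(y) = ((y + 50)/(112 + 111))/6 = ((50 + y)/223)/6 = ((50 + y)*(1/223))/6 = (50/223 + y/223)/6 = 25/669 + y/1338)
sqrt(2905 + 3629) + F(k(8)) = sqrt(2905 + 3629) + (25/669 + (-24 + 8**2 - 2*8)/1338) = sqrt(6534) + (25/669 + (-24 + 64 - 16)/1338) = 33*sqrt(6) + (25/669 + (1/1338)*24) = 33*sqrt(6) + (25/669 + 4/223) = 33*sqrt(6) + 37/669 = 37/669 + 33*sqrt(6)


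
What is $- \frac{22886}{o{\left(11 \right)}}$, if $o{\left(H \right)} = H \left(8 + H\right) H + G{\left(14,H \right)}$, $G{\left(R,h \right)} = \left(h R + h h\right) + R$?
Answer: $- \frac{11443}{1294} \approx -8.8431$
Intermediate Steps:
$G{\left(R,h \right)} = R + h^{2} + R h$ ($G{\left(R,h \right)} = \left(R h + h^{2}\right) + R = \left(h^{2} + R h\right) + R = R + h^{2} + R h$)
$o{\left(H \right)} = 14 + H^{2} + 14 H + H^{2} \left(8 + H\right)$ ($o{\left(H \right)} = H \left(8 + H\right) H + \left(14 + H^{2} + 14 H\right) = H^{2} \left(8 + H\right) + \left(14 + H^{2} + 14 H\right) = 14 + H^{2} + 14 H + H^{2} \left(8 + H\right)$)
$- \frac{22886}{o{\left(11 \right)}} = - \frac{22886}{14 + 11^{3} + 9 \cdot 11^{2} + 14 \cdot 11} = - \frac{22886}{14 + 1331 + 9 \cdot 121 + 154} = - \frac{22886}{14 + 1331 + 1089 + 154} = - \frac{22886}{2588} = \left(-22886\right) \frac{1}{2588} = - \frac{11443}{1294}$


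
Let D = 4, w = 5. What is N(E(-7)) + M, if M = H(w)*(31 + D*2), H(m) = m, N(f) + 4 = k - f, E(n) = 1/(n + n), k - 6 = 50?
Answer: 3459/14 ≈ 247.07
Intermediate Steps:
k = 56 (k = 6 + 50 = 56)
E(n) = 1/(2*n)
N(f) = 52 - f (N(f) = -4 + (56 - f) = 52 - f)
M = 195 (M = 5*(31 + 4*2) = 5*(31 + 8) = 5*39 = 195)
N(E(-7)) + M = (52 - 1/(2*(-7))) + 195 = (52 - (-1)/(2*7)) + 195 = (52 - 1*(-1/14)) + 195 = (52 + 1/14) + 195 = 729/14 + 195 = 3459/14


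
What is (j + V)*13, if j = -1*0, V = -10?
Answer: -130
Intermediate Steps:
j = 0
(j + V)*13 = (0 - 10)*13 = -10*13 = -130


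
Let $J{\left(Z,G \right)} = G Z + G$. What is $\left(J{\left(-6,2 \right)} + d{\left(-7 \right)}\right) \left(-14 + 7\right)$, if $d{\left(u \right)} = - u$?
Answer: $21$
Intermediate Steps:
$J{\left(Z,G \right)} = G + G Z$
$\left(J{\left(-6,2 \right)} + d{\left(-7 \right)}\right) \left(-14 + 7\right) = \left(2 \left(1 - 6\right) - -7\right) \left(-14 + 7\right) = \left(2 \left(-5\right) + 7\right) \left(-7\right) = \left(-10 + 7\right) \left(-7\right) = \left(-3\right) \left(-7\right) = 21$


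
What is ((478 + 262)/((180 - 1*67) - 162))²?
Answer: 547600/2401 ≈ 228.07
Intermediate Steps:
((478 + 262)/((180 - 1*67) - 162))² = (740/((180 - 67) - 162))² = (740/(113 - 162))² = (740/(-49))² = (740*(-1/49))² = (-740/49)² = 547600/2401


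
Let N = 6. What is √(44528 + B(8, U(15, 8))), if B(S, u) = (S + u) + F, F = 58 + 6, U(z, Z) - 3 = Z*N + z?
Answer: √44666 ≈ 211.34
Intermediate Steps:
U(z, Z) = 3 + z + 6*Z (U(z, Z) = 3 + (Z*6 + z) = 3 + (6*Z + z) = 3 + (z + 6*Z) = 3 + z + 6*Z)
F = 64
B(S, u) = 64 + S + u (B(S, u) = (S + u) + 64 = 64 + S + u)
√(44528 + B(8, U(15, 8))) = √(44528 + (64 + 8 + (3 + 15 + 6*8))) = √(44528 + (64 + 8 + (3 + 15 + 48))) = √(44528 + (64 + 8 + 66)) = √(44528 + 138) = √44666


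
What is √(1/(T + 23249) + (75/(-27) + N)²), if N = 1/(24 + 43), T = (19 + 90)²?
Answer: √380597037786730/7061130 ≈ 2.7629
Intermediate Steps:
T = 11881 (T = 109² = 11881)
N = 1/67 ≈ 0.014925
√(1/(T + 23249) + (75/(-27) + N)²) = √(1/(11881 + 23249) + (75/(-27) + 1/67)²) = √(1/35130 + (75*(-1/27) + 1/67)²) = √(1/35130 + (-25/9 + 1/67)²) = √(1/35130 + (-1666/603)²) = √(1/35130 + 2775556/363609) = √(32501881963/4257861390) = √380597037786730/7061130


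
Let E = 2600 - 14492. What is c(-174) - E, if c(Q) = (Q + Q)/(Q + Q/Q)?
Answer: 2057664/173 ≈ 11894.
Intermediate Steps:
E = -11892
c(Q) = 2*Q/(1 + Q) (c(Q) = (2*Q)/(Q + 1) = (2*Q)/(1 + Q) = 2*Q/(1 + Q))
c(-174) - E = 2*(-174)/(1 - 174) - 1*(-11892) = 2*(-174)/(-173) + 11892 = 2*(-174)*(-1/173) + 11892 = 348/173 + 11892 = 2057664/173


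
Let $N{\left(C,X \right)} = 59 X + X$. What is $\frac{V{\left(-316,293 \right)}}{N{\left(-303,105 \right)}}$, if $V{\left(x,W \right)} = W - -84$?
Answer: $\frac{377}{6300} \approx 0.059841$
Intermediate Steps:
$V{\left(x,W \right)} = 84 + W$ ($V{\left(x,W \right)} = W + 84 = 84 + W$)
$N{\left(C,X \right)} = 60 X$
$\frac{V{\left(-316,293 \right)}}{N{\left(-303,105 \right)}} = \frac{84 + 293}{60 \cdot 105} = \frac{377}{6300}$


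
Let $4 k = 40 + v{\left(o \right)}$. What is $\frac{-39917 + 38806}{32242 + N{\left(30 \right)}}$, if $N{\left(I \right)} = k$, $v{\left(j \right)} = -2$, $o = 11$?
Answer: $- \frac{2222}{64503} \approx -0.034448$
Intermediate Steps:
$k = \frac{19}{2}$ ($k = \frac{40 - 2}{4} = \frac{1}{4} \cdot 38 = \frac{19}{2} \approx 9.5$)
$N{\left(I \right)} = \frac{19}{2}$
$\frac{-39917 + 38806}{32242 + N{\left(30 \right)}} = \frac{-39917 + 38806}{32242 + \frac{19}{2}} = - \frac{1111}{\frac{64503}{2}} = \left(-1111\right) \frac{2}{64503} = - \frac{2222}{64503}$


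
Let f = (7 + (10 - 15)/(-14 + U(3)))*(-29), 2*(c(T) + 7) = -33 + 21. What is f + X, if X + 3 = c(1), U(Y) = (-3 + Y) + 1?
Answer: -2992/13 ≈ -230.15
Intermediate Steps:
c(T) = -13 (c(T) = -7 + (-33 + 21)/2 = -7 + (½)*(-12) = -7 - 6 = -13)
U(Y) = -2 + Y
X = -16 (X = -3 - 13 = -16)
f = -2784/13 (f = (7 + (10 - 15)/(-14 + (-2 + 3)))*(-29) = (7 - 5/(-14 + 1))*(-29) = (7 - 5/(-13))*(-29) = (7 - 5*(-1/13))*(-29) = (7 + 5/13)*(-29) = (96/13)*(-29) = -2784/13 ≈ -214.15)
f + X = -2784/13 - 16 = -2992/13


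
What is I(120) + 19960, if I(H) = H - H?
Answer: 19960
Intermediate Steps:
I(H) = 0
I(120) + 19960 = 0 + 19960 = 19960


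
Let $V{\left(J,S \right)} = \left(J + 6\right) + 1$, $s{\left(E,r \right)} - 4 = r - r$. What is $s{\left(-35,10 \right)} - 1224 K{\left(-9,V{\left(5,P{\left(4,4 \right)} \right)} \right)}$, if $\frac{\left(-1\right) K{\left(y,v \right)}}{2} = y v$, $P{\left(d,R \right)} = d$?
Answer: $-264380$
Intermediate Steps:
$s{\left(E,r \right)} = 4$ ($s{\left(E,r \right)} = 4 + \left(r - r\right) = 4 + 0 = 4$)
$V{\left(J,S \right)} = 7 + J$ ($V{\left(J,S \right)} = \left(6 + J\right) + 1 = 7 + J$)
$K{\left(y,v \right)} = - 2 v y$ ($K{\left(y,v \right)} = - 2 y v = - 2 v y$)
$s{\left(-35,10 \right)} - 1224 K{\left(-9,V{\left(5,P{\left(4,4 \right)} \right)} \right)} = 4 - 1224 \left(\left(-2\right) \left(7 + 5\right) \left(-9\right)\right) = 4 - 1224 \left(\left(-2\right) 12 \left(-9\right)\right) = 4 - 264384 = -264380$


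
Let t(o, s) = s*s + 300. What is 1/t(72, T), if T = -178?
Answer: 1/31984 ≈ 3.1266e-5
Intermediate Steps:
t(o, s) = 300 + s**2 (t(o, s) = s**2 + 300 = 300 + s**2)
1/t(72, T) = 1/(300 + (-178)**2) = 1/(300 + 31684) = 1/31984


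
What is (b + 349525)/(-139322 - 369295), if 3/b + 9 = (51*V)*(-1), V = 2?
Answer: -1436936/2090981 ≈ -0.68721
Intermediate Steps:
b = -1/37 (b = 3/(-9 + (51*2)*(-1)) = 3/(-9 + 102*(-1)) = 3/(-9 - 102) = 3/(-111) = 3*(-1/111) = -1/37 ≈ -0.027027)
(b + 349525)/(-139322 - 369295) = (-1/37 + 349525)/(-139322 - 369295) = (12932424/37)/(-508617) = (12932424/37)*(-1/508617) = -1436936/2090981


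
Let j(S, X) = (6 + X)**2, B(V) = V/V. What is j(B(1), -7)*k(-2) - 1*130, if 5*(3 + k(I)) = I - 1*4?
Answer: -671/5 ≈ -134.20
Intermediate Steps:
B(V) = 1
k(I) = -19/5 + I/5 (k(I) = -3 + (I - 1*4)/5 = -3 + (I - 4)/5 = -3 + (-4 + I)/5 = -3 + (-4/5 + I/5) = -19/5 + I/5)
j(B(1), -7)*k(-2) - 1*130 = (6 - 7)**2*(-19/5 + (1/5)*(-2)) - 1*130 = (-1)**2*(-19/5 - 2/5) - 130 = 1*(-21/5) - 130 = -21/5 - 130 = -671/5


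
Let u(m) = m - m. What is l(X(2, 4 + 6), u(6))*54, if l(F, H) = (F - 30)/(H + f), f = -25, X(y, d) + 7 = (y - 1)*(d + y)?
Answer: 54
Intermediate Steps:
X(y, d) = -7 + (-1 + y)*(d + y) (X(y, d) = -7 + (y - 1)*(d + y) = -7 + (-1 + y)*(d + y))
u(m) = 0
l(F, H) = (-30 + F)/(-25 + H) (l(F, H) = (F - 30)/(H - 25) = (-30 + F)/(-25 + H))
l(X(2, 4 + 6), u(6))*54 = ((-30 + (-7 + 2**2 - (4 + 6) - 1*2 + (4 + 6)*2))/(-25 + 0))*54 = ((-30 + (-7 + 4 - 1*10 - 2 + 10*2))/(-25))*54 = -(-30 + (-7 + 4 - 10 - 2 + 20))/25*54 = -(-30 + 5)/25*54 = -1/25*(-25)*54 = 1*54 = 54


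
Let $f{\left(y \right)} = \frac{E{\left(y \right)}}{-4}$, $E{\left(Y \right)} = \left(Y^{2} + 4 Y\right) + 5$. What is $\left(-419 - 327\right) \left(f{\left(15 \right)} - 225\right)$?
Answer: $221935$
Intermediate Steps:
$E{\left(Y \right)} = 5 + Y^{2} + 4 Y$
$f{\left(y \right)} = - \frac{5}{4} - y - \frac{y^{2}}{4}$ ($f{\left(y \right)} = \frac{5 + y^{2} + 4 y}{-4} = \left(5 + y^{2} + 4 y\right) \left(- \frac{1}{4}\right) = - \frac{5}{4} - y - \frac{y^{2}}{4}$)
$\left(-419 - 327\right) \left(f{\left(15 \right)} - 225\right) = \left(-419 - 327\right) \left(\left(- \frac{5}{4} - 15 - \frac{15^{2}}{4}\right) - 225\right) = - 746 \left(\left(- \frac{5}{4} - 15 - \frac{225}{4}\right) - 225\right) = - 746 \left(- \frac{145}{2} - 225\right) = \left(-746\right) \left(- \frac{595}{2}\right) = 221935$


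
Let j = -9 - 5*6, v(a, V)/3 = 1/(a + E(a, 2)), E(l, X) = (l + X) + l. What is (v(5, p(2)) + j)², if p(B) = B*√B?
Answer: 435600/289 ≈ 1507.3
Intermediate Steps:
E(l, X) = X + 2*l (E(l, X) = (X + l) + l = X + 2*l)
p(B) = B^(3/2)
v(a, V) = 3/(2 + 3*a) (v(a, V) = 3/(a + (2 + 2*a)) = 3/(2 + 3*a))
j = -39 (j = -9 - 30 = -39)
(v(5, p(2)) + j)² = (3/(2 + 3*5) - 39)² = (3/(2 + 15) - 39)² = (3/17 - 39)² = (-660/17)² = 435600/289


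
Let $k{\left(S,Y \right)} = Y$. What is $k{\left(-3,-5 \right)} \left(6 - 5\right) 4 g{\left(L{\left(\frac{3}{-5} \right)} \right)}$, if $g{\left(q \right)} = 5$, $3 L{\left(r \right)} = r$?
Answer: $-100$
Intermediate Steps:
$L{\left(r \right)} = \frac{r}{3}$
$k{\left(-3,-5 \right)} \left(6 - 5\right) 4 g{\left(L{\left(\frac{3}{-5} \right)} \right)} = - 5 \left(6 - 5\right) 4 \cdot 5 = \left(-5\right) 1 \cdot 4 \cdot 5 = \left(-5\right) 4 \cdot 5 = \left(-20\right) 5 = -100$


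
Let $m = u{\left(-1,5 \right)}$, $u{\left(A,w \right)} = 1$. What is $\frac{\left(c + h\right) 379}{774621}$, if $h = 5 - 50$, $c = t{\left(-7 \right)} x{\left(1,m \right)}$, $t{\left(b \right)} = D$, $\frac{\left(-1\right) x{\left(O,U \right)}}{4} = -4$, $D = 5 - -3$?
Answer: $\frac{31457}{774621} \approx 0.04061$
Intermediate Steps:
$m = 1$
$D = 8$ ($D = 5 + 3 = 8$)
$x{\left(O,U \right)} = 16$ ($x{\left(O,U \right)} = \left(-4\right) \left(-4\right) = 16$)
$t{\left(b \right)} = 8$
$c = 128$ ($c = 8 \cdot 16 = 128$)
$h = -45$ ($h = 5 - 50 = -45$)
$\frac{\left(c + h\right) 379}{774621} = \frac{\left(128 - 45\right) 379}{774621} = 83 \cdot 379 \cdot \frac{1}{774621} = 31457 \cdot \frac{1}{774621} = \frac{31457}{774621}$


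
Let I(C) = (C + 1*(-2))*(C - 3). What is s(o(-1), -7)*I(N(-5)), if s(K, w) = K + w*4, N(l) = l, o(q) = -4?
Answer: -1792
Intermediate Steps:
s(K, w) = K + 4*w
I(C) = (-3 + C)*(-2 + C) (I(C) = (C - 2)*(-3 + C) = (-2 + C)*(-3 + C) = (-3 + C)*(-2 + C))
s(o(-1), -7)*I(N(-5)) = (-4 + 4*(-7))*(6 + (-5)**2 - 5*(-5)) = (-4 - 28)*(6 + 25 + 25) = -32*56 = -1792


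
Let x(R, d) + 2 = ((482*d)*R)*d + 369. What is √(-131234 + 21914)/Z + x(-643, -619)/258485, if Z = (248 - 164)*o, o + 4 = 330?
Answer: -118751555719/258485 + I*√27330/13692 ≈ -4.5941e+5 + 0.012074*I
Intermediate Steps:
o = 326 (o = -4 + 330 = 326)
x(R, d) = 367 + 482*R*d² (x(R, d) = -2 + (((482*d)*R)*d + 369) = -2 + ((482*R*d)*d + 369) = -2 + (482*R*d² + 369) = -2 + (369 + 482*R*d²) = 367 + 482*R*d²)
Z = 27384 (Z = (248 - 164)*326 = 84*326 = 27384)
√(-131234 + 21914)/Z + x(-643, -619)/258485 = √(-131234 + 21914)/27384 + (367 + 482*(-643)*(-619)²)/258485 = √(-109320)*(1/27384) + (367 + 482*(-643)*383161)*(1/258485) = (2*I*√27330)*(1/27384) + (367 - 118751556086)*(1/258485) = I*√27330/13692 - 118751555719*1/258485 = I*√27330/13692 - 118751555719/258485 = -118751555719/258485 + I*√27330/13692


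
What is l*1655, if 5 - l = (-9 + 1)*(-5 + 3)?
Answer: -18205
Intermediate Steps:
l = -11 (l = 5 - (-9 + 1)*(-5 + 3) = 5 - (-8)*(-2) = 5 - 1*16 = 5 - 16 = -11)
l*1655 = -11*1655 = -18205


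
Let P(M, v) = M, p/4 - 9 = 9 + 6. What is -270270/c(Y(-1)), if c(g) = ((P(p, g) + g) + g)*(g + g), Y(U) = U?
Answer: 135135/94 ≈ 1437.6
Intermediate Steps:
p = 96 (p = 36 + 4*(9 + 6) = 36 + 4*15 = 36 + 60 = 96)
c(g) = 2*g*(96 + 2*g) (c(g) = ((96 + g) + g)*(g + g) = (96 + 2*g)*(2*g) = 2*g*(96 + 2*g))
-270270/c(Y(-1)) = -270270*(-1/(4*(48 - 1))) = -270270/(4*(-1)*47) = -270270/(-188) = -270270*(-1/188) = 135135/94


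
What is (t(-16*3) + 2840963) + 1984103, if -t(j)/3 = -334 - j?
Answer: 4825924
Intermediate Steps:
t(j) = 1002 + 3*j (t(j) = -3*(-334 - j) = 1002 + 3*j)
(t(-16*3) + 2840963) + 1984103 = ((1002 + 3*(-16*3)) + 2840963) + 1984103 = ((1002 + 3*(-48)) + 2840963) + 1984103 = ((1002 - 144) + 2840963) + 1984103 = (858 + 2840963) + 1984103 = 2841821 + 1984103 = 4825924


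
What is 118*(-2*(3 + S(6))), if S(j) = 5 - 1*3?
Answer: -1180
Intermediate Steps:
S(j) = 2 (S(j) = 5 - 3 = 2)
118*(-2*(3 + S(6))) = 118*(-2*(3 + 2)) = 118*(-2*5) = 118*(-10) = -1180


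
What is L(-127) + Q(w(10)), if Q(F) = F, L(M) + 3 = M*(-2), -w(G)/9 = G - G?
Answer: 251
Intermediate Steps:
w(G) = 0 (w(G) = -9*(G - G) = -9*0 = 0)
L(M) = -3 - 2*M (L(M) = -3 + M*(-2) = -3 - 2*M)
L(-127) + Q(w(10)) = (-3 - 2*(-127)) + 0 = (-3 + 254) + 0 = 251 + 0 = 251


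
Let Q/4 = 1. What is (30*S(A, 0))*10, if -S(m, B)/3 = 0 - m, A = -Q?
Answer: -3600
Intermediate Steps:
Q = 4 (Q = 4*1 = 4)
A = -4 (A = -1*4 = -4)
S(m, B) = 3*m (S(m, B) = -3*(0 - m) = -(-3)*m = 3*m)
(30*S(A, 0))*10 = (30*(3*(-4)))*10 = (30*(-12))*10 = -360*10 = -3600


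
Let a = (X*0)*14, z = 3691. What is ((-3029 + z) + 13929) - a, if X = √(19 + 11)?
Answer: 14591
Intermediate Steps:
X = √30 ≈ 5.4772
a = 0 (a = (√30*0)*14 = 0*14 = 0)
((-3029 + z) + 13929) - a = ((-3029 + 3691) + 13929) - 1*0 = (662 + 13929) + 0 = 14591 + 0 = 14591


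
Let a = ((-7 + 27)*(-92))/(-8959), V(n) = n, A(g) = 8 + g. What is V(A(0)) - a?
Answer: 69832/8959 ≈ 7.7946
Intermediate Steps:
a = 1840/8959 (a = (20*(-92))*(-1/8959) = -1840*(-1/8959) = 1840/8959 ≈ 0.20538)
V(A(0)) - a = (8 + 0) - 1*1840/8959 = 8 - 1840/8959 = 69832/8959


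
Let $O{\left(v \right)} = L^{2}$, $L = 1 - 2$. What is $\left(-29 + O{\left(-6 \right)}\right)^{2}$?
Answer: $784$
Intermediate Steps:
$L = -1$ ($L = 1 - 2 = -1$)
$O{\left(v \right)} = 1$ ($O{\left(v \right)} = \left(-1\right)^{2} = 1$)
$\left(-29 + O{\left(-6 \right)}\right)^{2} = \left(-29 + 1\right)^{2} = \left(-28\right)^{2} = 784$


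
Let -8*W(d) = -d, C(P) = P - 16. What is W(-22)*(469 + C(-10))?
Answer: -4873/4 ≈ -1218.3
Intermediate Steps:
C(P) = -16 + P
W(d) = d/8 (W(d) = -(-1)*d/8 = d/8)
W(-22)*(469 + C(-10)) = ((1/8)*(-22))*(469 + (-16 - 10)) = -11*(469 - 26)/4 = -11/4*443 = -4873/4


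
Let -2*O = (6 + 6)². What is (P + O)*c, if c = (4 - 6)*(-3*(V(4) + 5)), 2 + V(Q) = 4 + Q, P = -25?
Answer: -6402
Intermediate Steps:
O = -72 (O = -(6 + 6)²/2 = -½*12² = -½*144 = -72)
V(Q) = 2 + Q (V(Q) = -2 + (4 + Q) = 2 + Q)
c = 66 (c = (4 - 6)*(-3*((2 + 4) + 5)) = -(-6)*(6 + 5) = -(-6)*11 = -2*(-33) = 66)
(P + O)*c = (-25 - 72)*66 = -97*66 = -6402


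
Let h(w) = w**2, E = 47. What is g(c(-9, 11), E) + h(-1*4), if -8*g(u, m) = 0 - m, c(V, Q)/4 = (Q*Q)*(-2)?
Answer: 175/8 ≈ 21.875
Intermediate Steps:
c(V, Q) = -8*Q**2 (c(V, Q) = 4*((Q*Q)*(-2)) = 4*(Q**2*(-2)) = 4*(-2*Q**2) = -8*Q**2)
g(u, m) = m/8 (g(u, m) = -(0 - m)/8 = -(-1)*m/8 = m/8)
g(c(-9, 11), E) + h(-1*4) = (1/8)*47 + (-1*4)**2 = 47/8 + (-4)**2 = 47/8 + 16 = 175/8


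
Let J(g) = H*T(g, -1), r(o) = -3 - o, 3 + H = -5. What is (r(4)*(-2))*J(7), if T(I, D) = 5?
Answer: -560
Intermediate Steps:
H = -8 (H = -3 - 5 = -8)
J(g) = -40 (J(g) = -8*5 = -40)
(r(4)*(-2))*J(7) = ((-3 - 1*4)*(-2))*(-40) = ((-3 - 4)*(-2))*(-40) = -7*(-2)*(-40) = 14*(-40) = -560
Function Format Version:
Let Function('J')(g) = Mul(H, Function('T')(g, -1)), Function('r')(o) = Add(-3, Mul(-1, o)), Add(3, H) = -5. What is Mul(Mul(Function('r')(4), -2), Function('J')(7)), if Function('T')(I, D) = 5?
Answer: -560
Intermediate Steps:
H = -8 (H = Add(-3, -5) = -8)
Function('J')(g) = -40 (Function('J')(g) = Mul(-8, 5) = -40)
Mul(Mul(Function('r')(4), -2), Function('J')(7)) = Mul(Mul(Add(-3, Mul(-1, 4)), -2), -40) = Mul(Mul(Add(-3, -4), -2), -40) = Mul(Mul(-7, -2), -40) = Mul(14, -40) = -560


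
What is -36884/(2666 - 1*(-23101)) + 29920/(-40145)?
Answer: -9190436/4222107 ≈ -2.1767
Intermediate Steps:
-36884/(2666 - 1*(-23101)) + 29920/(-40145) = -36884/(2666 + 23101) + 29920*(-1/40145) = -36884/25767 - 5984/8029 = -9190436/4222107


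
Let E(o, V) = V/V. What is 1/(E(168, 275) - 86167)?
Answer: -1/86166 ≈ -1.1606e-5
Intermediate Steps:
E(o, V) = 1
1/(E(168, 275) - 86167) = 1/(1 - 86167) = 1/(-86166) = -1/86166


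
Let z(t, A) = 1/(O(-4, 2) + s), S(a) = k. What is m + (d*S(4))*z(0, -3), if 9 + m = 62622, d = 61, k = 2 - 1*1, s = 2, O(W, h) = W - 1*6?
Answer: 500843/8 ≈ 62605.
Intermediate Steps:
O(W, h) = -6 + W (O(W, h) = W - 6 = -6 + W)
k = 1 (k = 2 - 1 = 1)
S(a) = 1
z(t, A) = -⅛ (z(t, A) = 1/((-6 - 4) + 2) = 1/(-10 + 2) = 1/(-8) = -⅛)
m = 62613 (m = -9 + 62622 = 62613)
m + (d*S(4))*z(0, -3) = 62613 + (61*1)*(-⅛) = 62613 + 61*(-⅛) = 62613 - 61/8 = 500843/8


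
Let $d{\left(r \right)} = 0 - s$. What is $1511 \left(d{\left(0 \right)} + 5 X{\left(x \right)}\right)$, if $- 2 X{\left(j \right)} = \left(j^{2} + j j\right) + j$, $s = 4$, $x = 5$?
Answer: $- \frac{427613}{2} \approx -2.1381 \cdot 10^{5}$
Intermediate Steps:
$d{\left(r \right)} = -4$ ($d{\left(r \right)} = 0 - 4 = -4$)
$X{\left(j \right)} = - j^{2} - \frac{j}{2}$ ($X{\left(j \right)} = - \frac{\left(j^{2} + j j\right) + j}{2} = - \frac{\left(j^{2} + j^{2}\right) + j}{2} = - \frac{2 j^{2} + j}{2} = - \frac{j + 2 j^{2}}{2} = - j^{2} - \frac{j}{2}$)
$1511 \left(d{\left(0 \right)} + 5 X{\left(x \right)}\right) = 1511 \left(-4 + 5 \left(\left(-1\right) 5 \left(\frac{1}{2} + 5\right)\right)\right) = 1511 \left(-4 + 5 \left(\left(-1\right) 5 \cdot \frac{11}{2}\right)\right) = 1511 \left(-4 + 5 \left(- \frac{55}{2}\right)\right) = 1511 \left(-4 - \frac{275}{2}\right) = 1511 \left(- \frac{283}{2}\right) = - \frac{427613}{2}$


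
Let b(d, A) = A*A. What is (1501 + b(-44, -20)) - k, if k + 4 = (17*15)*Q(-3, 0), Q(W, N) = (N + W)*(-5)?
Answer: -1920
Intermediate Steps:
Q(W, N) = -5*N - 5*W
b(d, A) = A²
k = 3821 (k = -4 + (17*15)*(-5*0 - 5*(-3)) = -4 + 255*(0 + 15) = -4 + 255*15 = -4 + 3825 = 3821)
(1501 + b(-44, -20)) - k = (1501 + (-20)²) - 1*3821 = (1501 + 400) - 3821 = 1901 - 3821 = -1920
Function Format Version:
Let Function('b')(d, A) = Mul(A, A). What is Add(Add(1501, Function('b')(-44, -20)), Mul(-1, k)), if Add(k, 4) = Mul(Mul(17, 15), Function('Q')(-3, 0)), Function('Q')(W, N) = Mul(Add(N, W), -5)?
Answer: -1920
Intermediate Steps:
Function('Q')(W, N) = Add(Mul(-5, N), Mul(-5, W))
Function('b')(d, A) = Pow(A, 2)
k = 3821 (k = Add(-4, Mul(Mul(17, 15), Add(Mul(-5, 0), Mul(-5, -3)))) = Add(-4, Mul(255, Add(0, 15))) = Add(-4, Mul(255, 15)) = Add(-4, 3825) = 3821)
Add(Add(1501, Function('b')(-44, -20)), Mul(-1, k)) = Add(Add(1501, Pow(-20, 2)), Mul(-1, 3821)) = Add(Add(1501, 400), -3821) = Add(1901, -3821) = -1920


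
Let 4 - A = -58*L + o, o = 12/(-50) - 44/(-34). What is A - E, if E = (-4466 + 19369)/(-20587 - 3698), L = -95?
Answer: -11366532031/2064225 ≈ -5506.4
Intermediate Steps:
o = 448/425 (o = 12*(-1/50) - 44*(-1/34) = -6/25 + 22/17 = 448/425 ≈ 1.0541)
A = -2340498/425 (A = 4 - (-58*(-95) + 448/425) = 4 - (5510 + 448/425) = 4 - 1*2342198/425 = 4 - 2342198/425 = -2340498/425 ≈ -5507.1)
E = -14903/24285 (E = 14903/(-24285) = 14903*(-1/24285) = -14903/24285 ≈ -0.61367)
A - E = -2340498/425 - 1*(-14903/24285) = -2340498/425 + 14903/24285 = -11366532031/2064225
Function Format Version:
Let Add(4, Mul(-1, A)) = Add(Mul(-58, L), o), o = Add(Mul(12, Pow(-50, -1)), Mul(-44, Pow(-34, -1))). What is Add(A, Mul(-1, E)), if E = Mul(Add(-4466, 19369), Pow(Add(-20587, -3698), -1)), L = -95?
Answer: Rational(-11366532031, 2064225) ≈ -5506.4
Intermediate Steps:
o = Rational(448, 425) (o = Add(Mul(12, Rational(-1, 50)), Mul(-44, Rational(-1, 34))) = Add(Rational(-6, 25), Rational(22, 17)) = Rational(448, 425) ≈ 1.0541)
A = Rational(-2340498, 425) (A = Add(4, Mul(-1, Add(Mul(-58, -95), Rational(448, 425)))) = Add(4, Mul(-1, Add(5510, Rational(448, 425)))) = Add(4, Mul(-1, Rational(2342198, 425))) = Add(4, Rational(-2342198, 425)) = Rational(-2340498, 425) ≈ -5507.1)
E = Rational(-14903, 24285) (E = Mul(14903, Pow(-24285, -1)) = Mul(14903, Rational(-1, 24285)) = Rational(-14903, 24285) ≈ -0.61367)
Add(A, Mul(-1, E)) = Add(Rational(-2340498, 425), Mul(-1, Rational(-14903, 24285))) = Add(Rational(-2340498, 425), Rational(14903, 24285)) = Rational(-11366532031, 2064225)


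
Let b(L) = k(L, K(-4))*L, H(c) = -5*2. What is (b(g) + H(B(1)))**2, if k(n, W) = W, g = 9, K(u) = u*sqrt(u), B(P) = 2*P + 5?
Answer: -5084 + 1440*I ≈ -5084.0 + 1440.0*I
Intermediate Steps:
B(P) = 5 + 2*P
K(u) = u**(3/2)
H(c) = -10
b(L) = -8*I*L (b(L) = (-4)**(3/2)*L = (-8*I)*L = -8*I*L)
(b(g) + H(B(1)))**2 = (-8*I*9 - 10)**2 = (-72*I - 10)**2 = (-10 - 72*I)**2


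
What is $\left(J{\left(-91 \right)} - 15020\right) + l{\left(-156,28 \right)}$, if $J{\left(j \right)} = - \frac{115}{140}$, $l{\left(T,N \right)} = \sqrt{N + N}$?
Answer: $- \frac{420583}{28} + 2 \sqrt{14} \approx -15013.0$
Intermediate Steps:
$l{\left(T,N \right)} = \sqrt{2} \sqrt{N}$ ($l{\left(T,N \right)} = \sqrt{2 N} = \sqrt{2} \sqrt{N}$)
$J{\left(j \right)} = - \frac{23}{28}$ ($J{\left(j \right)} = \left(-115\right) \frac{1}{140} = - \frac{23}{28}$)
$\left(J{\left(-91 \right)} - 15020\right) + l{\left(-156,28 \right)} = \left(- \frac{23}{28} - 15020\right) + \sqrt{2} \sqrt{28} = - \frac{420583}{28} + \sqrt{2} \cdot 2 \sqrt{7} = - \frac{420583}{28} + 2 \sqrt{14}$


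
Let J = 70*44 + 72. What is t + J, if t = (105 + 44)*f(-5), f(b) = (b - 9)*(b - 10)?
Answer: 34442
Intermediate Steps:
f(b) = (-10 + b)*(-9 + b) (f(b) = (-9 + b)*(-10 + b) = (-10 + b)*(-9 + b))
J = 3152 (J = 3080 + 72 = 3152)
t = 31290 (t = (105 + 44)*(90 + (-5)² - 19*(-5)) = 149*(90 + 25 + 95) = 149*210 = 31290)
t + J = 31290 + 3152 = 34442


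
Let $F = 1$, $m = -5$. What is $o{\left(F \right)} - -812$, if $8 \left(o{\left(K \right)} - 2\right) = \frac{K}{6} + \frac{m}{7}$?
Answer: $\frac{273481}{336} \approx 813.93$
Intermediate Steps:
$o{\left(K \right)} = \frac{107}{56} + \frac{K}{48}$ ($o{\left(K \right)} = 2 + \frac{\frac{K}{6} - \frac{5}{7}}{8} = 2 + \frac{- \frac{5}{7} + \frac{K}{6}}{8} = 2 + \left(- \frac{5}{56} + \frac{K}{48}\right) = \frac{107}{56} + \frac{K}{48}$)
$o{\left(F \right)} - -812 = \left(\frac{107}{56} + \frac{1}{48} \cdot 1\right) - -812 = \left(\frac{107}{56} + \frac{1}{48}\right) + 812 = \frac{649}{336} + 812 = \frac{273481}{336}$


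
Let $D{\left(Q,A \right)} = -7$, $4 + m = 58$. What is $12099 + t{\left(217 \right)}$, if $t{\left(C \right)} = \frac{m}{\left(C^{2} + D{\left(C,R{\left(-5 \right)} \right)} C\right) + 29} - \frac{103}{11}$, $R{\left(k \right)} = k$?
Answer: $\frac{6064029208}{501589} \approx 12090.0$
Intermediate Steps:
$m = 54$ ($m = -4 + 58 = 54$)
$t{\left(C \right)} = - \frac{103}{11} + \frac{54}{29 + C^{2} - 7 C}$ ($t{\left(C \right)} = \frac{54}{\left(C^{2} - 7 C\right) + 29} - \frac{103}{11} = \frac{54}{29 + C^{2} - 7 C} - \frac{103}{11} = - \frac{103}{11} + \frac{54}{29 + C^{2} - 7 C}$)
$12099 + t{\left(217 \right)} = 12099 + \frac{-2393 - 103 \cdot 217^{2} + 721 \cdot 217}{11 \left(29 + 217^{2} - 1519\right)} = 12099 + \frac{-2393 - 4850167 + 156457}{11 \left(29 + 47089 - 1519\right)} = 12099 + \frac{-2393 - 4850167 + 156457}{11 \cdot 45599} = 12099 + \frac{1}{11} \cdot \frac{1}{45599} \left(-4696103\right) = 12099 - \frac{4696103}{501589} = \frac{6064029208}{501589}$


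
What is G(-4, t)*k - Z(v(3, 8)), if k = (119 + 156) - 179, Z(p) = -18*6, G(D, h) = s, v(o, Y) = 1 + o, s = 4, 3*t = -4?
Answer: 492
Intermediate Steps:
t = -4/3 (t = (⅓)*(-4) = -4/3 ≈ -1.3333)
G(D, h) = 4
Z(p) = -108
k = 96 (k = 275 - 179 = 96)
G(-4, t)*k - Z(v(3, 8)) = 4*96 - 1*(-108) = 384 + 108 = 492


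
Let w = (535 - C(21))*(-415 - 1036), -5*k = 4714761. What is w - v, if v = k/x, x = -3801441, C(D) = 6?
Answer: -4863178707152/6335735 ≈ -7.6758e+5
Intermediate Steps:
k = -4714761/5 (k = -1/5*4714761 = -4714761/5 ≈ -9.4295e+5)
v = 1571587/6335735 (v = -4714761/5/(-3801441) = -4714761/5*(-1/3801441) = 1571587/6335735 ≈ 0.24805)
w = -767579 (w = (535 - 1*6)*(-415 - 1036) = (535 - 6)*(-1451) = 529*(-1451) = -767579)
w - v = -767579 - 1*1571587/6335735 = -767579 - 1571587/6335735 = -4863178707152/6335735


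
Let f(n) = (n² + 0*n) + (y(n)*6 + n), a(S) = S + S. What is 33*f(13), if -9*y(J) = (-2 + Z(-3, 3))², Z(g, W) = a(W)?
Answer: 5654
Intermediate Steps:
a(S) = 2*S
Z(g, W) = 2*W
y(J) = -16/9 (y(J) = -(-2 + 2*3)²/9 = -(-2 + 6)²/9 = -⅑*4² = -⅑*16 = -16/9)
f(n) = -32/3 + n + n² (f(n) = (n² + 0*n) + (-16/9*6 + n) = (n² + 0) + (-32/3 + n) = n² + (-32/3 + n) = -32/3 + n + n²)
33*f(13) = 33*(-32/3 + 13 + 13²) = 33*(-32/3 + 13 + 169) = 33*(514/3) = 5654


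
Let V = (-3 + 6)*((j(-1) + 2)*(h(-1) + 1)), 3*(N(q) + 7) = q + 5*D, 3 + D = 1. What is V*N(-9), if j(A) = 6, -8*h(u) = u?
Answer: -360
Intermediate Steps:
D = -2 (D = -3 + 1 = -2)
h(u) = -u/8
N(q) = -31/3 + q/3 (N(q) = -7 + (q + 5*(-2))/3 = -7 + (q - 10)/3 = -7 + (-10 + q)/3 = -7 + (-10/3 + q/3) = -31/3 + q/3)
V = 27 (V = (-3 + 6)*((6 + 2)*(-⅛*(-1) + 1)) = 3*(8*(⅛ + 1)) = 3*(8*(9/8)) = 3*9 = 27)
V*N(-9) = 27*(-31/3 + (⅓)*(-9)) = 27*(-31/3 - 3) = 27*(-40/3) = -360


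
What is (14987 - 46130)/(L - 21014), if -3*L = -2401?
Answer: 13347/8663 ≈ 1.5407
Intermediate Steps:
L = 2401/3 (L = -⅓*(-2401) = 2401/3 ≈ 800.33)
(14987 - 46130)/(L - 21014) = (14987 - 46130)/(2401/3 - 21014) = -31143/(-60641/3) = -31143*(-3/60641) = 13347/8663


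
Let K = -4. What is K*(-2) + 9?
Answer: 17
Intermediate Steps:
K*(-2) + 9 = -4*(-2) + 9 = 8 + 9 = 17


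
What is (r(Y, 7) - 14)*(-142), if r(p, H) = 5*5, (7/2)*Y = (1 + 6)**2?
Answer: -1562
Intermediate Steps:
Y = 14 (Y = 2*(1 + 6)**2/7 = (2/7)*7**2 = (2/7)*49 = 14)
r(p, H) = 25
(r(Y, 7) - 14)*(-142) = (25 - 14)*(-142) = 11*(-142) = -1562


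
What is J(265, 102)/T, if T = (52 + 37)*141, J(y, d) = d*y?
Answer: 9010/4183 ≈ 2.1540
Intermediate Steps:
T = 12549 (T = 89*141 = 12549)
J(265, 102)/T = (102*265)/12549 = 27030*(1/12549) = 9010/4183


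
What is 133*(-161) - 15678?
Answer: -37091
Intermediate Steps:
133*(-161) - 15678 = -21413 - 15678 = -37091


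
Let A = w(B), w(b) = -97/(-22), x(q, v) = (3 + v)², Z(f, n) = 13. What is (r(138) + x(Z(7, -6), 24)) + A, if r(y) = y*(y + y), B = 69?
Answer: 854071/22 ≈ 38821.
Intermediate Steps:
w(b) = 97/22 (w(b) = -97*(-1/22) = 97/22)
r(y) = 2*y² (r(y) = y*(2*y) = 2*y²)
A = 97/22 ≈ 4.4091
(r(138) + x(Z(7, -6), 24)) + A = (2*138² + (3 + 24)²) + 97/22 = (2*19044 + 27²) + 97/22 = (38088 + 729) + 97/22 = 38817 + 97/22 = 854071/22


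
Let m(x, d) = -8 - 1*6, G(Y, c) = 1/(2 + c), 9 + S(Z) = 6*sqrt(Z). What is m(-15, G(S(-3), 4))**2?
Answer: 196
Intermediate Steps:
S(Z) = -9 + 6*sqrt(Z)
m(x, d) = -14 (m(x, d) = -8 - 6 = -14)
m(-15, G(S(-3), 4))**2 = (-14)**2 = 196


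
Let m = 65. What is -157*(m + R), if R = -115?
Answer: 7850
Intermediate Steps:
-157*(m + R) = -157*(65 - 115) = -157*(-50) = 7850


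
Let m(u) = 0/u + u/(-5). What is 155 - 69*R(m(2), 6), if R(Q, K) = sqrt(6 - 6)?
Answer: 155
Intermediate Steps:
m(u) = -u/5 (m(u) = 0 + u*(-1/5) = 0 - u/5 = -u/5)
R(Q, K) = 0 (R(Q, K) = sqrt(0) = 0)
155 - 69*R(m(2), 6) = 155 - 69*0 = 155 + 0 = 155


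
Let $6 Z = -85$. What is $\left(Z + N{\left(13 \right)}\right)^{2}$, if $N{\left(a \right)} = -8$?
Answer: $\frac{17689}{36} \approx 491.36$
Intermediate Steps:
$Z = - \frac{85}{6}$ ($Z = \frac{1}{6} \left(-85\right) = - \frac{85}{6} \approx -14.167$)
$\left(Z + N{\left(13 \right)}\right)^{2} = \left(- \frac{85}{6} - 8\right)^{2} = \left(- \frac{133}{6}\right)^{2} = \frac{17689}{36}$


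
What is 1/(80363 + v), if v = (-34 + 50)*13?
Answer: 1/80571 ≈ 1.2411e-5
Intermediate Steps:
v = 208 (v = 16*13 = 208)
1/(80363 + v) = 1/(80363 + 208) = 1/80571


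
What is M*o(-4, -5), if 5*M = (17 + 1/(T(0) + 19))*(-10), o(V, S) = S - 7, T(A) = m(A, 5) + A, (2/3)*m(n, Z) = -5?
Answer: 9432/23 ≈ 410.09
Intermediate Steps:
m(n, Z) = -15/2 (m(n, Z) = (3/2)*(-5) = -15/2)
T(A) = -15/2 + A
o(V, S) = -7 + S
M = -786/23 (M = ((17 + 1/((-15/2 + 0) + 19))*(-10))/5 = ((17 + 1/(-15/2 + 19))*(-10))/5 = ((17 + 1/(23/2))*(-10))/5 = ((17 + 2/23)*(-10))/5 = ((393/23)*(-10))/5 = (1/5)*(-3930/23) = -786/23 ≈ -34.174)
M*o(-4, -5) = -786*(-7 - 5)/23 = -786/23*(-12) = 9432/23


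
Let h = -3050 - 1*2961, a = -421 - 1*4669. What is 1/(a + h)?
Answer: -1/11101 ≈ -9.0082e-5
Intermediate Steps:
a = -5090 (a = -421 - 4669 = -5090)
h = -6011 (h = -3050 - 2961 = -6011)
1/(a + h) = 1/(-5090 - 6011) = 1/(-11101) = -1/11101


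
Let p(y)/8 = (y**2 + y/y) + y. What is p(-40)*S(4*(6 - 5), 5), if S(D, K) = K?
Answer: 62440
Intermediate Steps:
p(y) = 8 + 8*y + 8*y**2 (p(y) = 8*((y**2 + y/y) + y) = 8*((y**2 + 1) + y) = 8*((1 + y**2) + y) = 8*(1 + y + y**2) = 8 + 8*y + 8*y**2)
p(-40)*S(4*(6 - 5), 5) = (8 + 8*(-40) + 8*(-40)**2)*5 = (8 - 320 + 8*1600)*5 = (8 - 320 + 12800)*5 = 12488*5 = 62440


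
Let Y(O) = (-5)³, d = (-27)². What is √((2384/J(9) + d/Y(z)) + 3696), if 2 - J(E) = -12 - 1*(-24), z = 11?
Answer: √2157355/25 ≈ 58.752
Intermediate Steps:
d = 729
J(E) = -10 (J(E) = 2 - (-12 - 1*(-24)) = 2 - (-12 + 24) = 2 - 1*12 = 2 - 12 = -10)
Y(O) = -125
√((2384/J(9) + d/Y(z)) + 3696) = √((2384/(-10) + 729/(-125)) + 3696) = √((2384*(-⅒) + 729*(-1/125)) + 3696) = √((-1192/5 - 729/125) + 3696) = √(-30529/125 + 3696) = √(431471/125) = √2157355/25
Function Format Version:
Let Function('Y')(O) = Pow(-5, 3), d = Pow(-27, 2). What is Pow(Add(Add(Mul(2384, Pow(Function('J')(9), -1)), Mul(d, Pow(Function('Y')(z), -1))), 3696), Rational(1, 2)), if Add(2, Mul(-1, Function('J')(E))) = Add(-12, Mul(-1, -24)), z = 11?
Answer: Mul(Rational(1, 25), Pow(2157355, Rational(1, 2))) ≈ 58.752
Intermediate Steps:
d = 729
Function('J')(E) = -10 (Function('J')(E) = Add(2, Mul(-1, Add(-12, Mul(-1, -24)))) = Add(2, Mul(-1, Add(-12, 24))) = Add(2, Mul(-1, 12)) = Add(2, -12) = -10)
Function('Y')(O) = -125
Pow(Add(Add(Mul(2384, Pow(Function('J')(9), -1)), Mul(d, Pow(Function('Y')(z), -1))), 3696), Rational(1, 2)) = Pow(Add(Add(Mul(2384, Pow(-10, -1)), Mul(729, Pow(-125, -1))), 3696), Rational(1, 2)) = Pow(Add(Add(Mul(2384, Rational(-1, 10)), Mul(729, Rational(-1, 125))), 3696), Rational(1, 2)) = Pow(Add(Add(Rational(-1192, 5), Rational(-729, 125)), 3696), Rational(1, 2)) = Pow(Add(Rational(-30529, 125), 3696), Rational(1, 2)) = Pow(Rational(431471, 125), Rational(1, 2)) = Mul(Rational(1, 25), Pow(2157355, Rational(1, 2)))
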